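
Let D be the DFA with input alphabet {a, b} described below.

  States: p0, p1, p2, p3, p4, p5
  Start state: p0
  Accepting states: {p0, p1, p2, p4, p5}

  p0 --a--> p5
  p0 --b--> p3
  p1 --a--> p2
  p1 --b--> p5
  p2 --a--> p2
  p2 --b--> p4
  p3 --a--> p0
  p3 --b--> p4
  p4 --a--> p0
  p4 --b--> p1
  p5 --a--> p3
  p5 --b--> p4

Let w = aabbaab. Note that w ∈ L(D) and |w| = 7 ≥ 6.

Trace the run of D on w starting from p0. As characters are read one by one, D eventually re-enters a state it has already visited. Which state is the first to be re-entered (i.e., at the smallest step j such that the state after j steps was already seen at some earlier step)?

State sequence: p0 -a-> p5 -a-> p3 -b-> p4 -b-> p1 -a-> p2 -a-> p2 -b-> p4
First repeat at step 6: p2 was already visited.

The earliest repeat is at step j = 6: D is in p2, which it already visited at step i = 5.

p2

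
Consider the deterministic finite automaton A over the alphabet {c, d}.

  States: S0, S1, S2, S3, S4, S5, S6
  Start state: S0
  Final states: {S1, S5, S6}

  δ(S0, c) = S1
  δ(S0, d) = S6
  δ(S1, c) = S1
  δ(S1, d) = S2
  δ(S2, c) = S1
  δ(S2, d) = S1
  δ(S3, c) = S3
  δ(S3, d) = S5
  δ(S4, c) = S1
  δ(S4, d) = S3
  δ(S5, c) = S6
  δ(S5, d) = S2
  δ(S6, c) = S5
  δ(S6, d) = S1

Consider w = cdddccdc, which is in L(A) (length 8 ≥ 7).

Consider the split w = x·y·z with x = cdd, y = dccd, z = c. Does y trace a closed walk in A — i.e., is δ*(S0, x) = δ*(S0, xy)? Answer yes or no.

State sequence: S0 -c-> S1 -d-> S2 -d-> S1 -d-> S2 -c-> S1 -c-> S1 -d-> S2

After x (step 3): S1. After xy (step 7): S2.
They differ (S1 ≠ S2), so y is not a cycle from the state after x; this split is not the one the pumping-lemma construction produces, and pumping y need not keep the string in L(A).

no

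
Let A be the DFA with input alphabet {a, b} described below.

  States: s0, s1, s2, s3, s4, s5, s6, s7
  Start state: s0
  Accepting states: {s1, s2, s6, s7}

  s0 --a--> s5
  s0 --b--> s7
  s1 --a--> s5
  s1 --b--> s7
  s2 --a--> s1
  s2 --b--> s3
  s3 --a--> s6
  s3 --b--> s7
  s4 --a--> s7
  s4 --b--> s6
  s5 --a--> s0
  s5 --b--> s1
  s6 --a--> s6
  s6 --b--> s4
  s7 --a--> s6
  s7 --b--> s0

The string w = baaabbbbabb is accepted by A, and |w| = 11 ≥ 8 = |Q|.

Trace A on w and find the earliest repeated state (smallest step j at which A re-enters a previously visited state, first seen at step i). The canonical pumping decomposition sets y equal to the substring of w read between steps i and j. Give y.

State sequence: s0 -b-> s7 -a-> s6 -a-> s6 -a-> s6 -b-> s4 -b-> s6 -b-> s4 -b-> s6 -a-> s6 -b-> s4 -b-> s6
First repeat at step 3: s6 was already visited.

So i = 2, j = 3, giving x = w[0:2] = ba, y = w[2:3] = a, z = w[3:11] = abbbbabb.
Check: |xy| = 3 ≤ 8 and |y| = 1 ≥ 1. Reading y takes A from s6 back to s6, so every xyⁱz is accepted.
With |Q| = 8, pigeonhole forces a state repeat no later than step 8; the substring read between the first and second visits to that state can be pumped.

a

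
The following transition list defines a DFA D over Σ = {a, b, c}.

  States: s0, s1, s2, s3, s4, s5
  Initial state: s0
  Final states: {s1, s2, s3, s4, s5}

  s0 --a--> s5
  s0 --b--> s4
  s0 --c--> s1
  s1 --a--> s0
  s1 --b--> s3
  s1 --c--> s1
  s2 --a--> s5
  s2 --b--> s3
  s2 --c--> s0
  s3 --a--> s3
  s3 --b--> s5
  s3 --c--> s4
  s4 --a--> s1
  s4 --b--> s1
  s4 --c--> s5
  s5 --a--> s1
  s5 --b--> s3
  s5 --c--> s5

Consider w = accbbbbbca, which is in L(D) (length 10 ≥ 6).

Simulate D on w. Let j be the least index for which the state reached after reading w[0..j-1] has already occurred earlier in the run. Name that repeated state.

Run of D on w = a c c b b b b b c a:
  step 0: s0  (start)
  step 1: s5  (read a: s0→s5)
  step 2: s5  (read c: s5→s5)   ← first repeat (s5 seen earlier)
  step 3: s5  (read c: s5→s5)
  step 4: s3  (read b: s5→s3)
  step 5: s5  (read b: s3→s5)
  step 6: s3  (read b: s5→s3)
  step 7: s5  (read b: s3→s5)
  step 8: s3  (read b: s5→s3)
  step 9: s4  (read c: s3→s4)
  step 10: s1  (read a: s4→s1)

The earliest repeat is at step j = 2: D is in s5, which it already visited at step i = 1.
Since D has 6 states, any run of length ≥ 6 visits 6+1 states, so by pigeonhole some state repeats within the first 6 steps — that repeat gives the pumpable loop.

s5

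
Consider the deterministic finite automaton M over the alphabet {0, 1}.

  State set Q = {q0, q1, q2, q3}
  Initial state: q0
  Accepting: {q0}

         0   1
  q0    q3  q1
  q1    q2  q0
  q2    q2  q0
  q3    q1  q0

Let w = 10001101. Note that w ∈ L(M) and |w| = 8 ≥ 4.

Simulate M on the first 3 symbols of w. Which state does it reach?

Run of M on the first 3 characters of w = 1 0 0:
  step 0: q0  (start)
  step 1: q1  (read 1: q0→q1)
  step 2: q2  (read 0: q1→q2)
  step 3: q2  (read 0: q2→q2)

After reading 3 characters, M is in state q2.

q2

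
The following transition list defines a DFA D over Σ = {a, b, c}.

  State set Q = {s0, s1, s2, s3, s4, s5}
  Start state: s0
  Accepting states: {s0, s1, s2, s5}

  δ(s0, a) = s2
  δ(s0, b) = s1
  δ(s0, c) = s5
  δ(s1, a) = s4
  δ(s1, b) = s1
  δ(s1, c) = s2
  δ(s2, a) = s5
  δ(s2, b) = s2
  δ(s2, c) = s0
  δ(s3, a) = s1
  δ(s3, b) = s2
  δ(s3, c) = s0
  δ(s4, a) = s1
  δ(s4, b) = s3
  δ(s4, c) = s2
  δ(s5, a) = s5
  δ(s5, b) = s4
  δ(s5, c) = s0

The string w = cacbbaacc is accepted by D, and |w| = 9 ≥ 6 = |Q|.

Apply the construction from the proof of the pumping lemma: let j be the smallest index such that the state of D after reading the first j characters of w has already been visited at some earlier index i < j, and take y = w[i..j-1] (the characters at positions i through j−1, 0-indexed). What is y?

State sequence: s0 -c-> s5 -a-> s5 -c-> s0 -b-> s1 -b-> s1 -a-> s4 -a-> s1 -c-> s2 -c-> s0
First repeat at step 2: s5 was already visited.

So i = 1, j = 2, giving x = w[0:1] = c, y = w[1:2] = a, z = w[2:9] = cbbaacc.
Check: |xy| = 2 ≤ 6 and |y| = 1 ≥ 1. Reading y takes D from s5 back to s5, so every xyⁱz is accepted.
The DFA has 6 states, so the proof of the pumping lemma guarantees a repeated state among the first 6+1 visited; the segment between the two visits is the pumpable y.

a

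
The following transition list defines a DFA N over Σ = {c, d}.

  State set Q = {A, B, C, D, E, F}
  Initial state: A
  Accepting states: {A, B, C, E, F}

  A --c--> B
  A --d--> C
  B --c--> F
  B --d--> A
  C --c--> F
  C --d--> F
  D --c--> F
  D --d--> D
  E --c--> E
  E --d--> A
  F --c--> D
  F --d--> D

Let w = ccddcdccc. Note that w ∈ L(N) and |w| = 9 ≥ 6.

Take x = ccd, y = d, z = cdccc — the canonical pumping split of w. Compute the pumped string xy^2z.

ccdddcdccc

xy^2z = ccd·d·d·cdccc = ccdddcdccc.
Reading y = d takes N from D back to D, so after x·y·y the machine is still in D, and z then leads to the accepting state F. Hence ccdddcdccc ∈ L(N).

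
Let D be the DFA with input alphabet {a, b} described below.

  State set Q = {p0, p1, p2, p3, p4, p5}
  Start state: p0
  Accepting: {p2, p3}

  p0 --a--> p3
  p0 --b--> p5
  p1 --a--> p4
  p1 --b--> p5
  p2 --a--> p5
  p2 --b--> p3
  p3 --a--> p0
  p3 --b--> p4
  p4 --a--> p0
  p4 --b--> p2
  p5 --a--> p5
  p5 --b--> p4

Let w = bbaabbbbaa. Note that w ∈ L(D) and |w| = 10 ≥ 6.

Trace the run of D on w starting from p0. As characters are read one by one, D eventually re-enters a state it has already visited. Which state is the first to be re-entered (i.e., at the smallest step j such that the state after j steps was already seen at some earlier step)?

p0

Run of D on w = b b a a b b b b a a:
  step 0: p0  (start)
  step 1: p5  (read b: p0→p5)
  step 2: p4  (read b: p5→p4)
  step 3: p0  (read a: p4→p0)   ← first repeat (p0 seen earlier)
  step 4: p3  (read a: p0→p3)
  step 5: p4  (read b: p3→p4)
  step 6: p2  (read b: p4→p2)
  step 7: p3  (read b: p2→p3)
  step 8: p4  (read b: p3→p4)
  step 9: p0  (read a: p4→p0)
  step 10: p3  (read a: p0→p3)

The earliest repeat is at step j = 3: D is in p0, which it already visited at step i = 0.
Pumping length from the standard proof: p = 6 (the number of states). The repeated state found above gives |xy| = j ≤ 6 and |y| = j − i ≥ 1.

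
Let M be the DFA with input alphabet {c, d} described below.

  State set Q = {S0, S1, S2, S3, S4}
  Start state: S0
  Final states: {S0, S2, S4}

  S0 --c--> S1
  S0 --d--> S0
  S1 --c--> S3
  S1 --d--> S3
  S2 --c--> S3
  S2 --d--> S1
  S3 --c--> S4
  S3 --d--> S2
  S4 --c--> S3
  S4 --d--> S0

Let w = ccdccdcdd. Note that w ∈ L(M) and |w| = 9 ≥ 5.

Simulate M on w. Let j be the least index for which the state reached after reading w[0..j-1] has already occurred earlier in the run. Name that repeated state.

S3

State sequence: S0 -c-> S1 -c-> S3 -d-> S2 -c-> S3 -c-> S4 -d-> S0 -c-> S1 -d-> S3 -d-> S2
First repeat at step 4: S3 was already visited.

The earliest repeat is at step j = 4: M is in S3, which it already visited at step i = 2.
The DFA has 5 states, so the proof of the pumping lemma guarantees a repeated state among the first 5+1 visited; the segment between the two visits is the pumpable y.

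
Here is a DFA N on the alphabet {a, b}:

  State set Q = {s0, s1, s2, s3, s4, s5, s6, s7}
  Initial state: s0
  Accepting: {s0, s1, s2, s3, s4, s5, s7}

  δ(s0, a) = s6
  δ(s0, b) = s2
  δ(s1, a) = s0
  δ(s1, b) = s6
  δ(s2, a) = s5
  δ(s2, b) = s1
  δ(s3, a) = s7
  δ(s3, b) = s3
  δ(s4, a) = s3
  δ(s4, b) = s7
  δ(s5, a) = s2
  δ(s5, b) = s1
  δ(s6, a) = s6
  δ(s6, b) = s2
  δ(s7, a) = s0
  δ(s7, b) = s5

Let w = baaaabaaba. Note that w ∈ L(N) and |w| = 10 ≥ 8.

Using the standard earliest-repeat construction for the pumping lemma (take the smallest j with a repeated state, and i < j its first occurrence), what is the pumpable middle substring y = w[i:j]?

Run of N on w = b a a a a b a a b a:
  step 0: s0  (start)
  step 1: s2  (read b: s0→s2)
  step 2: s5  (read a: s2→s5)
  step 3: s2  (read a: s5→s2)   ← first repeat (s2 seen earlier)
  step 4: s5  (read a: s2→s5)
  step 5: s2  (read a: s5→s2)
  step 6: s1  (read b: s2→s1)
  step 7: s0  (read a: s1→s0)
  step 8: s6  (read a: s0→s6)
  step 9: s2  (read b: s6→s2)
  step 10: s5  (read a: s2→s5)

So i = 1, j = 3, giving x = w[0:1] = b, y = w[1:3] = aa, z = w[3:10] = aabaaba.
Check: |xy| = 3 ≤ 8 and |y| = 2 ≥ 1. Reading y takes N from s2 back to s2, so every xyⁱz is accepted.
Since N has 8 states, any run of length ≥ 8 visits 8+1 states, so by pigeonhole some state repeats within the first 8 steps — that repeat gives the pumpable loop.

aa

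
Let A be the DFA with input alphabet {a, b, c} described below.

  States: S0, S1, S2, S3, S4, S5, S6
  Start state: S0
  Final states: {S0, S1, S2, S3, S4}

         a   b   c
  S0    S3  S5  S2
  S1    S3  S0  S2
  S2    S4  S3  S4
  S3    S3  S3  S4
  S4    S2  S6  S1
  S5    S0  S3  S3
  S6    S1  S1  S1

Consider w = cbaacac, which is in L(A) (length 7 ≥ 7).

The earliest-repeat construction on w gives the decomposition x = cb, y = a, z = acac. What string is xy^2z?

xy^2z = cb·a·a·acac = cbaaacac.
Reading y = a takes A from S3 back to S3, so after x·y·y the machine is still in S3, and z then leads to the accepting state S4. Hence cbaaacac ∈ L(A).

cbaaacac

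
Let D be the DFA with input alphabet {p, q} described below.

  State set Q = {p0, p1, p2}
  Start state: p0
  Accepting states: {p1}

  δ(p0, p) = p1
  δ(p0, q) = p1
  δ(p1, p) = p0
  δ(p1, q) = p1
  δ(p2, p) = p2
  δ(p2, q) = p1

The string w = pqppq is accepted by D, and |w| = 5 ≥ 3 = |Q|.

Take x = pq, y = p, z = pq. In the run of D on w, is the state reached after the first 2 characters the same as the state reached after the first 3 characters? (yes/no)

State sequence: p0 -p-> p1 -q-> p1 -p-> p0

After x (step 2): p1. After xy (step 3): p0.
They differ (p1 ≠ p0), so y is not a cycle from the state after x; this split is not the one the pumping-lemma construction produces, and pumping y need not keep the string in L(D).

no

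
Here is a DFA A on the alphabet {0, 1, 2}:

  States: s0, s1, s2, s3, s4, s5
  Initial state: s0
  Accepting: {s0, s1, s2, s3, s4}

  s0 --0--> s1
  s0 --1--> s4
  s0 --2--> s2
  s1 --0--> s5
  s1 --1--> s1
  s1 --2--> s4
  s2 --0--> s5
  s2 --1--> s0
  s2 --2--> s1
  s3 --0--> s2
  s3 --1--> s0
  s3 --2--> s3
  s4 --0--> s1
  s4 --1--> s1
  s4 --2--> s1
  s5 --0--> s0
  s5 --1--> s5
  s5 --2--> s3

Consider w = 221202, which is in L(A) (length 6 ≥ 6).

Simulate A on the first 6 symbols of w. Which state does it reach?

s4

Run of A on the first 6 characters of w = 2 2 1 2 0 2:
  step 0: s0  (start)
  step 1: s2  (read 2: s0→s2)
  step 2: s1  (read 2: s2→s1)
  step 3: s1  (read 1: s1→s1)
  step 4: s4  (read 2: s1→s4)
  step 5: s1  (read 0: s4→s1)
  step 6: s4  (read 2: s1→s4)

After reading 6 characters, A is in state s4.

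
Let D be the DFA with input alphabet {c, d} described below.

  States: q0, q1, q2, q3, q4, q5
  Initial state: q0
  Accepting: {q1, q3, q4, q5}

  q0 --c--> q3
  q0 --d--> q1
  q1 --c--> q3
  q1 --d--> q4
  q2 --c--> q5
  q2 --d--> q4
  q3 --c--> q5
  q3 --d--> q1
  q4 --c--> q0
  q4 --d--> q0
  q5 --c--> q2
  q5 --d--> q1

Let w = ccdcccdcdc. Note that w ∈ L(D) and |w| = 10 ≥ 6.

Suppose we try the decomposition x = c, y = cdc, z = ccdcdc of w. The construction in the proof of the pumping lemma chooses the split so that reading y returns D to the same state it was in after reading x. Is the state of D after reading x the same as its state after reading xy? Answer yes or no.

State sequence: q0 -c-> q3 -c-> q5 -d-> q1 -c-> q3

After x (step 1): q3. After xy (step 4): q3.
They match, so y = cdc drives D around a cycle from q3 back to itself; pumping y any number of times keeps D in q3 before reading z, and xyⁱz ∈ L(D) for every i ≥ 0.

yes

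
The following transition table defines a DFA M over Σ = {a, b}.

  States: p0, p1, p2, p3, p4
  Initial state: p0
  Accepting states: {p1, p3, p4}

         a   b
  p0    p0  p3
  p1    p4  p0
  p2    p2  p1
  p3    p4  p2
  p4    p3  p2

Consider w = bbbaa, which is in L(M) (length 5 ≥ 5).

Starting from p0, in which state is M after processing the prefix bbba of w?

p4

State sequence: p0 -b-> p3 -b-> p2 -b-> p1 -a-> p4

After reading 4 characters, M is in state p4.
(This kind of state-tracing is the core of the pumping-lemma construction: with 5 states, pigeonhole forces a repeat within the first 5 steps.)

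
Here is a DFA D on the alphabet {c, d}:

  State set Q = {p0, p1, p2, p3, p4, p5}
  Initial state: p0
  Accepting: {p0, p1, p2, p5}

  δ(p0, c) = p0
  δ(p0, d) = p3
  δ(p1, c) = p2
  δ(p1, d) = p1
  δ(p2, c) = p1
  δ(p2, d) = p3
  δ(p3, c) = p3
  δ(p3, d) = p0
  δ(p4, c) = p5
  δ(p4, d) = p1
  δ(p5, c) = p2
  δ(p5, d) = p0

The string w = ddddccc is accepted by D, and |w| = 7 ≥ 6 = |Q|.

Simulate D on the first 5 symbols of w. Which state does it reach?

State sequence: p0 -d-> p3 -d-> p0 -d-> p3 -d-> p0 -c-> p0

After reading 5 characters, D is in state p0.
(This kind of state-tracing is the core of the pumping-lemma construction: with 6 states, pigeonhole forces a repeat within the first 6 steps.)

p0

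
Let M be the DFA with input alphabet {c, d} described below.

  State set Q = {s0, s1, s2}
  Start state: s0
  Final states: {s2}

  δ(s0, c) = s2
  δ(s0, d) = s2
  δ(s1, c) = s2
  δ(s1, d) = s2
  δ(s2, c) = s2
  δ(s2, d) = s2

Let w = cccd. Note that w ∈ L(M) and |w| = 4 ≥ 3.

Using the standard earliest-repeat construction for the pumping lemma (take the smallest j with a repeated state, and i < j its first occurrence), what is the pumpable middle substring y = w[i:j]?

c

State sequence: s0 -c-> s2 -c-> s2 -c-> s2 -d-> s2
First repeat at step 2: s2 was already visited.

So i = 1, j = 2, giving x = w[0:1] = c, y = w[1:2] = c, z = w[2:4] = cd.
Check: |xy| = 2 ≤ 3 and |y| = 1 ≥ 1. Reading y takes M from s2 back to s2, so every xyⁱz is accepted.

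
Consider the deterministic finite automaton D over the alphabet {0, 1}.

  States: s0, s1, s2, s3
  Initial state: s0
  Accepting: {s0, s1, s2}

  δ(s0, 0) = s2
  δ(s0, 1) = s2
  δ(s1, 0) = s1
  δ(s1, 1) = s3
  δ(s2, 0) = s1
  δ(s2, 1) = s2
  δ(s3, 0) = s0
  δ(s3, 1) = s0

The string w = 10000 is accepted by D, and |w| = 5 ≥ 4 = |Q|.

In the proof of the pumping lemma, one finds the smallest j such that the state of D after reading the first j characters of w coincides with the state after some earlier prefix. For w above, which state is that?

State sequence: s0 -1-> s2 -0-> s1 -0-> s1 -0-> s1 -0-> s1
First repeat at step 3: s1 was already visited.

The earliest repeat is at step j = 3: D is in s1, which it already visited at step i = 2.
The DFA has 4 states, so the proof of the pumping lemma guarantees a repeated state among the first 4+1 visited; the segment between the two visits is the pumpable y.

s1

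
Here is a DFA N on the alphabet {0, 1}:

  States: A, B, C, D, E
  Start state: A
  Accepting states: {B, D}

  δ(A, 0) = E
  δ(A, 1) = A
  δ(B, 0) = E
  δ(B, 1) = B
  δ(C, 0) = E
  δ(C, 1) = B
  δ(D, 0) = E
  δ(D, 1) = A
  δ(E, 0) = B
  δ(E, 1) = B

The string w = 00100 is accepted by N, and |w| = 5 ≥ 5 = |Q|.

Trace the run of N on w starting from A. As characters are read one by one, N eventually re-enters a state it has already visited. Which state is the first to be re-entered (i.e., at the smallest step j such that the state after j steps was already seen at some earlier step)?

State sequence: A -0-> E -0-> B -1-> B -0-> E -0-> B
First repeat at step 3: B was already visited.

The earliest repeat is at step j = 3: N is in B, which it already visited at step i = 2.

B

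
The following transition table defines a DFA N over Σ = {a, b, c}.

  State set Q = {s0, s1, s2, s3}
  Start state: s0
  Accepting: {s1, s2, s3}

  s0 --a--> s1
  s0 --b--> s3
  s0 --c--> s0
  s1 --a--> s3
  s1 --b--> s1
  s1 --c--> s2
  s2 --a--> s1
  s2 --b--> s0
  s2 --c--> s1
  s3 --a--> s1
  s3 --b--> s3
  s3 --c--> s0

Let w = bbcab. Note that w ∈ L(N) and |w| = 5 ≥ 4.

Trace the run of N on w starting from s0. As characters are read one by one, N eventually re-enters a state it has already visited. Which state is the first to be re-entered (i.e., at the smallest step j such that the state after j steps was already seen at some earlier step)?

s3

Run of N on w = b b c a b:
  step 0: s0  (start)
  step 1: s3  (read b: s0→s3)
  step 2: s3  (read b: s3→s3)   ← first repeat (s3 seen earlier)
  step 3: s0  (read c: s3→s0)
  step 4: s1  (read a: s0→s1)
  step 5: s1  (read b: s1→s1)

The earliest repeat is at step j = 2: N is in s3, which it already visited at step i = 1.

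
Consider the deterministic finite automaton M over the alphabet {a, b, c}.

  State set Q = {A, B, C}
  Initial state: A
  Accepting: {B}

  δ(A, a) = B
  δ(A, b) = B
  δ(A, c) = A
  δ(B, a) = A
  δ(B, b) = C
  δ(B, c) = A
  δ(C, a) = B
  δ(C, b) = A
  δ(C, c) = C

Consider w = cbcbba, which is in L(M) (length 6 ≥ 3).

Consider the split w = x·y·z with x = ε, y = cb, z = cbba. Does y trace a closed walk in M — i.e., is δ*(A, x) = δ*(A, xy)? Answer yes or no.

no

State sequence: A -c-> A -b-> B

After x (step 0): A. After xy (step 2): B.
They differ (A ≠ B), so y is not a cycle from the state after x; this split is not the one the pumping-lemma construction produces, and pumping y need not keep the string in L(M).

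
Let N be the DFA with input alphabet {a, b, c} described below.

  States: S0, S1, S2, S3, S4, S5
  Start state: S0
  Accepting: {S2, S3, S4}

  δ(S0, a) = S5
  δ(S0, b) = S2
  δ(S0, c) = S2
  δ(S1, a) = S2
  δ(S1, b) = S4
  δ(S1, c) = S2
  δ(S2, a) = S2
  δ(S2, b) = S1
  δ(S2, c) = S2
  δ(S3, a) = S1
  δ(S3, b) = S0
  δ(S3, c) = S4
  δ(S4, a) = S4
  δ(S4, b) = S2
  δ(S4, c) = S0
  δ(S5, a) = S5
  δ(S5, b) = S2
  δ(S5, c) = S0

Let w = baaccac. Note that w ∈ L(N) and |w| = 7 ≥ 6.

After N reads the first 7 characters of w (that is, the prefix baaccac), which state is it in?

Run of N on the first 7 characters of w = b a a c c a c:
  step 0: S0  (start)
  step 1: S2  (read b: S0→S2)
  step 2: S2  (read a: S2→S2)
  step 3: S2  (read a: S2→S2)
  step 4: S2  (read c: S2→S2)
  step 5: S2  (read c: S2→S2)
  step 6: S2  (read a: S2→S2)
  step 7: S2  (read c: S2→S2)

After reading 7 characters, N is in state S2.

S2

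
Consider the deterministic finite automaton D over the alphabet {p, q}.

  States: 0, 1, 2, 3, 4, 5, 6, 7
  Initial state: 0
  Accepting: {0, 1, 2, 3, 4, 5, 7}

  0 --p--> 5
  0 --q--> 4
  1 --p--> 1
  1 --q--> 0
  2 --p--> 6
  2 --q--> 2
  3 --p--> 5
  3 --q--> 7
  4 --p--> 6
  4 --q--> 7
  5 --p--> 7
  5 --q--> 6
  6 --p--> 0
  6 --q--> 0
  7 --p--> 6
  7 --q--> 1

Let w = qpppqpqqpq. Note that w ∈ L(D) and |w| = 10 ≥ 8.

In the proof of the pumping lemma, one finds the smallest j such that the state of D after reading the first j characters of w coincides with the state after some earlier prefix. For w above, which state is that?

Run of D on w = q p p p q p q q p q:
  step 0: 0  (start)
  step 1: 4  (read q: 0→4)
  step 2: 6  (read p: 4→6)
  step 3: 0  (read p: 6→0)   ← first repeat (0 seen earlier)
  step 4: 5  (read p: 0→5)
  step 5: 6  (read q: 5→6)
  step 6: 0  (read p: 6→0)
  step 7: 4  (read q: 0→4)
  step 8: 7  (read q: 4→7)
  step 9: 6  (read p: 7→6)
  step 10: 0  (read q: 6→0)

The earliest repeat is at step j = 3: D is in 0, which it already visited at step i = 0.
Since D has 8 states, any run of length ≥ 8 visits 8+1 states, so by pigeonhole some state repeats within the first 8 steps — that repeat gives the pumpable loop.

0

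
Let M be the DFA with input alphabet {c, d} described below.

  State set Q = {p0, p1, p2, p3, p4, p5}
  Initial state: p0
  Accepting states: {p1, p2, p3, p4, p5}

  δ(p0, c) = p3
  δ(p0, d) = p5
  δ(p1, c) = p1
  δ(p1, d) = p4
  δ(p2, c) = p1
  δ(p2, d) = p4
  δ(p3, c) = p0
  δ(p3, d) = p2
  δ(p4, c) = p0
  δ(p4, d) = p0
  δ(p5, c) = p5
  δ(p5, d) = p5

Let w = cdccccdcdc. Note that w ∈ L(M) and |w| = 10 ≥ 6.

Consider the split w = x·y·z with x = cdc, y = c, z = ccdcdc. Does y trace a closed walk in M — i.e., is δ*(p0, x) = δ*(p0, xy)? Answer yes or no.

Run of M on the first 4 characters of w = c d c c:
  step 0: p0  (start)
  step 1: p3  (read c: p0→p3)
  step 2: p2  (read d: p3→p2)
  step 3: p1  (read c: p2→p1)
  step 4: p1  (read c: p1→p1)

After x (step 3): p1. After xy (step 4): p1.
They match, so y = c drives M around a cycle from p1 back to itself; pumping y any number of times keeps M in p1 before reading z, and xyⁱz ∈ L(M) for every i ≥ 0.

yes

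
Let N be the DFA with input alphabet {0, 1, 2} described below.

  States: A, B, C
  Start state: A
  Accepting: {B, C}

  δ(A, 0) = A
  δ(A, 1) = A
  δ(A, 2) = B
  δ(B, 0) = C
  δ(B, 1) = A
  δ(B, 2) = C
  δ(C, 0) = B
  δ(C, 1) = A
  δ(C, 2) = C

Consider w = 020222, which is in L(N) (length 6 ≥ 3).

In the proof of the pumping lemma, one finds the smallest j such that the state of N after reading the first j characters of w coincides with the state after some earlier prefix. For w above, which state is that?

State sequence: A -0-> A -2-> B -0-> C -2-> C -2-> C -2-> C
First repeat at step 1: A was already visited.

The earliest repeat is at step j = 1: N is in A, which it already visited at step i = 0.
The DFA has 3 states, so the proof of the pumping lemma guarantees a repeated state among the first 3+1 visited; the segment between the two visits is the pumpable y.

A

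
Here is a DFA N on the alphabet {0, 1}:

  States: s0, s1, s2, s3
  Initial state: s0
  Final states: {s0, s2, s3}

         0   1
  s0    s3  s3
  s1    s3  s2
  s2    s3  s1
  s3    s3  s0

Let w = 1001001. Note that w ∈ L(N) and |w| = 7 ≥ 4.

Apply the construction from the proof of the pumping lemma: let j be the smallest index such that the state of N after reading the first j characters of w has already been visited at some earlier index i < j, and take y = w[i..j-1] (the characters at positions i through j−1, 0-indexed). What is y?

Run of N on w = 1 0 0 1 0 0 1:
  step 0: s0  (start)
  step 1: s3  (read 1: s0→s3)
  step 2: s3  (read 0: s3→s3)   ← first repeat (s3 seen earlier)
  step 3: s3  (read 0: s3→s3)
  step 4: s0  (read 1: s3→s0)
  step 5: s3  (read 0: s0→s3)
  step 6: s3  (read 0: s3→s3)
  step 7: s0  (read 1: s3→s0)

So i = 1, j = 2, giving x = w[0:1] = 1, y = w[1:2] = 0, z = w[2:7] = 01001.
Check: |xy| = 2 ≤ 4 and |y| = 1 ≥ 1. Reading y takes N from s3 back to s3, so every xyⁱz is accepted.
With |Q| = 4, pigeonhole forces a state repeat no later than step 4; the substring read between the first and second visits to that state can be pumped.

0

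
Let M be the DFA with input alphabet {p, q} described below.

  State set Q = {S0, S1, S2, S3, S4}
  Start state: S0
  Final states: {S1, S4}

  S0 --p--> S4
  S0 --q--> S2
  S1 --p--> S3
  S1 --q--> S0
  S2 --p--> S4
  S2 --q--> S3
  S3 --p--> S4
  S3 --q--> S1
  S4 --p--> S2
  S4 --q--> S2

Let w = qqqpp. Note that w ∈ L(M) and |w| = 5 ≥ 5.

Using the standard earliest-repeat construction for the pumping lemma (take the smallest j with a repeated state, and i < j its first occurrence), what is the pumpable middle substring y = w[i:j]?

qp

State sequence: S0 -q-> S2 -q-> S3 -q-> S1 -p-> S3 -p-> S4
First repeat at step 4: S3 was already visited.

So i = 2, j = 4, giving x = w[0:2] = qq, y = w[2:4] = qp, z = w[4:5] = p.
Check: |xy| = 4 ≤ 5 and |y| = 2 ≥ 1. Reading y takes M from S3 back to S3, so every xyⁱz is accepted.
Since M has 5 states, any run of length ≥ 5 visits 5+1 states, so by pigeonhole some state repeats within the first 5 steps — that repeat gives the pumpable loop.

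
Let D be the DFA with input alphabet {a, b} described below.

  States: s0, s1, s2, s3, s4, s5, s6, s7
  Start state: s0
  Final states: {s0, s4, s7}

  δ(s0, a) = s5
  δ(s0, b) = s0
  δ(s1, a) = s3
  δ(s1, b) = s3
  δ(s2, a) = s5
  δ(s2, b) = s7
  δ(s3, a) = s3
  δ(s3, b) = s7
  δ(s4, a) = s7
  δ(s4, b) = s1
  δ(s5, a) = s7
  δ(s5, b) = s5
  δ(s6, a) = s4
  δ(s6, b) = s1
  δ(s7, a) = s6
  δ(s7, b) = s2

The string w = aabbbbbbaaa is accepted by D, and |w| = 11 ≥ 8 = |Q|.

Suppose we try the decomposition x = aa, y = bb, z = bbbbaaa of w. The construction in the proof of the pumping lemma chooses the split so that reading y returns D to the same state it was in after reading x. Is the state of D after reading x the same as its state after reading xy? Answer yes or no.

yes

Run of D on the first 4 characters of w = a a b b:
  step 0: s0  (start)
  step 1: s5  (read a: s0→s5)
  step 2: s7  (read a: s5→s7)
  step 3: s2  (read b: s7→s2)
  step 4: s7  (read b: s2→s7)

After x (step 2): s7. After xy (step 4): s7.
They match, so y = bb drives D around a cycle from s7 back to itself; pumping y any number of times keeps D in s7 before reading z, and xyⁱz ∈ L(D) for every i ≥ 0.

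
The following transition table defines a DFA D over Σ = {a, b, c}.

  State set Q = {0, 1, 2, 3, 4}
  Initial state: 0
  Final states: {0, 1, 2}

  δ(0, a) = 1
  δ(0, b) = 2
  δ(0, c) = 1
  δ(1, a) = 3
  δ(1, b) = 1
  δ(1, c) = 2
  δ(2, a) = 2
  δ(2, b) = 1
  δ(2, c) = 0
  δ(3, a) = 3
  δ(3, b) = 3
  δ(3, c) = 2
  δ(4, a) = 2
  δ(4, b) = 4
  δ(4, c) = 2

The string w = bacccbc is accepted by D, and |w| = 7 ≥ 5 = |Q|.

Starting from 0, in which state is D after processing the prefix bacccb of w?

Run of D on the first 6 characters of w = b a c c c b:
  step 0: 0  (start)
  step 1: 2  (read b: 0→2)
  step 2: 2  (read a: 2→2)
  step 3: 0  (read c: 2→0)
  step 4: 1  (read c: 0→1)
  step 5: 2  (read c: 1→2)
  step 6: 1  (read b: 2→1)

After reading 6 characters, D is in state 1.
(This kind of state-tracing is the core of the pumping-lemma construction: with 5 states, pigeonhole forces a repeat within the first 5 steps.)

1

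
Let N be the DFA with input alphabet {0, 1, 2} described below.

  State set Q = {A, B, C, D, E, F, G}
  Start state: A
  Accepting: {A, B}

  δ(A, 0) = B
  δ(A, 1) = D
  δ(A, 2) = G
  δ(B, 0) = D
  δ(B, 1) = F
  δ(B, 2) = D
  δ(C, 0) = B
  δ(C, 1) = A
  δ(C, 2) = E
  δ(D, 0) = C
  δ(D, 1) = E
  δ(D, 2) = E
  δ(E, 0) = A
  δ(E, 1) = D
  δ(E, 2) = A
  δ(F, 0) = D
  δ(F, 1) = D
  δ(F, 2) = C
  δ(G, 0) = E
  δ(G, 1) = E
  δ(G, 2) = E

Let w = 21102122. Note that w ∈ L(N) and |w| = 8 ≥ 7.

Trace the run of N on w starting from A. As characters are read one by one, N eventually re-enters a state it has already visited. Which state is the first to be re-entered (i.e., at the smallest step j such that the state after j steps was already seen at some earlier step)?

E

Run of N on w = 2 1 1 0 2 1 2 2:
  step 0: A  (start)
  step 1: G  (read 2: A→G)
  step 2: E  (read 1: G→E)
  step 3: D  (read 1: E→D)
  step 4: C  (read 0: D→C)
  step 5: E  (read 2: C→E)   ← first repeat (E seen earlier)
  step 6: D  (read 1: E→D)
  step 7: E  (read 2: D→E)
  step 8: A  (read 2: E→A)

The earliest repeat is at step j = 5: N is in E, which it already visited at step i = 2.
Since N has 7 states, any run of length ≥ 7 visits 7+1 states, so by pigeonhole some state repeats within the first 7 steps — that repeat gives the pumpable loop.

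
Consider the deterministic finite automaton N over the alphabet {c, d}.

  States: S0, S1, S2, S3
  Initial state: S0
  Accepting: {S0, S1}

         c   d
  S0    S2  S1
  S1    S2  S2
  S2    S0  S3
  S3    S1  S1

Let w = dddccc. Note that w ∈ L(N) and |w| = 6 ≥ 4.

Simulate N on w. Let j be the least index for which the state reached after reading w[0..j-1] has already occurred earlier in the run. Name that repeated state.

S1

State sequence: S0 -d-> S1 -d-> S2 -d-> S3 -c-> S1 -c-> S2 -c-> S0
First repeat at step 4: S1 was already visited.

The earliest repeat is at step j = 4: N is in S1, which it already visited at step i = 1.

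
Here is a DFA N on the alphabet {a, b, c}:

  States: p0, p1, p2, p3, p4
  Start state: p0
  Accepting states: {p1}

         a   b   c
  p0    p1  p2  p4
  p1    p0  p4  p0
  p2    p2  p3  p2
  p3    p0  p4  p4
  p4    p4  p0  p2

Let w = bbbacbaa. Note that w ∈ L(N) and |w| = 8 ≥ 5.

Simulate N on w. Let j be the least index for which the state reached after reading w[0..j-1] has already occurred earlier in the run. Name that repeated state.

Run of N on w = b b b a c b a a:
  step 0: p0  (start)
  step 1: p2  (read b: p0→p2)
  step 2: p3  (read b: p2→p3)
  step 3: p4  (read b: p3→p4)
  step 4: p4  (read a: p4→p4)   ← first repeat (p4 seen earlier)
  step 5: p2  (read c: p4→p2)
  step 6: p3  (read b: p2→p3)
  step 7: p0  (read a: p3→p0)
  step 8: p1  (read a: p0→p1)

The earliest repeat is at step j = 4: N is in p4, which it already visited at step i = 3.

p4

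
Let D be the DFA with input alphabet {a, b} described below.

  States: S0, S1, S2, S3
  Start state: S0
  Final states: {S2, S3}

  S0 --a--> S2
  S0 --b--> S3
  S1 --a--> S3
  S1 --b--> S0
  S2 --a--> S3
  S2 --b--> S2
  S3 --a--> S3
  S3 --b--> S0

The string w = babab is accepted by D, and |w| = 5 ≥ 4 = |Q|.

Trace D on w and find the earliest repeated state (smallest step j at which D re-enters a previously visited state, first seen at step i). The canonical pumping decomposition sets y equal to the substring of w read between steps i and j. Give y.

State sequence: S0 -b-> S3 -a-> S3 -b-> S0 -a-> S2 -b-> S2
First repeat at step 2: S3 was already visited.

So i = 1, j = 2, giving x = w[0:1] = b, y = w[1:2] = a, z = w[2:5] = bab.
Check: |xy| = 2 ≤ 4 and |y| = 1 ≥ 1. Reading y takes D from S3 back to S3, so every xyⁱz is accepted.

a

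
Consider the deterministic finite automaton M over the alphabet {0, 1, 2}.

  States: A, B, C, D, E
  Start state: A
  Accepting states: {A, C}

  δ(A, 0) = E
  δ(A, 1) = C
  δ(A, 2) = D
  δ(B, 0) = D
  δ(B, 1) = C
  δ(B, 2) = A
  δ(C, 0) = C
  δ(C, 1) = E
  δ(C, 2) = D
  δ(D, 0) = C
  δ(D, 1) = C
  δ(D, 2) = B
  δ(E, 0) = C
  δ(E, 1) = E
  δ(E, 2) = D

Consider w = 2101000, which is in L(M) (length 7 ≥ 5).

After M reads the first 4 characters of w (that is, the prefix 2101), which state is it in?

E

State sequence: A -2-> D -1-> C -0-> C -1-> E

After reading 4 characters, M is in state E.
(This kind of state-tracing is the core of the pumping-lemma construction: with 5 states, pigeonhole forces a repeat within the first 5 steps.)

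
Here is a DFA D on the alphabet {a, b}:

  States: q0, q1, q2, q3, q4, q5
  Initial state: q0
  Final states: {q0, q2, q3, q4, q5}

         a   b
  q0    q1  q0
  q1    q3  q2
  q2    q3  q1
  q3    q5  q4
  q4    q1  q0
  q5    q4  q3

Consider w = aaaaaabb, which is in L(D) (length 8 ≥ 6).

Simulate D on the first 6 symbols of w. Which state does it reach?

q3

Run of D on the first 6 characters of w = a a a a a a:
  step 0: q0  (start)
  step 1: q1  (read a: q0→q1)
  step 2: q3  (read a: q1→q3)
  step 3: q5  (read a: q3→q5)
  step 4: q4  (read a: q5→q4)
  step 5: q1  (read a: q4→q1)
  step 6: q3  (read a: q1→q3)

After reading 6 characters, D is in state q3.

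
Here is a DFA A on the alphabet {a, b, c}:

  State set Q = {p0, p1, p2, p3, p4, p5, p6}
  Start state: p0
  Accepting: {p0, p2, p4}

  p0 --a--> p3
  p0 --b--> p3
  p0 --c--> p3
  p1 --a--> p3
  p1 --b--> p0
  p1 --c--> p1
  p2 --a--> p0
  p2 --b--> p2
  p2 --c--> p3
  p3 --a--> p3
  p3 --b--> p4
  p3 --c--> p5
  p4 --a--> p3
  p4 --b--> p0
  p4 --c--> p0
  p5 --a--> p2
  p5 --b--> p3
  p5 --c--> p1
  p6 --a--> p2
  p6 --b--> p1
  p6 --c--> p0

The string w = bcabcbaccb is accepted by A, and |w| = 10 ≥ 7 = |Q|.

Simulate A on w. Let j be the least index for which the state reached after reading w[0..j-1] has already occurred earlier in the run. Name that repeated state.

p2

State sequence: p0 -b-> p3 -c-> p5 -a-> p2 -b-> p2 -c-> p3 -b-> p4 -a-> p3 -c-> p5 -c-> p1 -b-> p0
First repeat at step 4: p2 was already visited.

The earliest repeat is at step j = 4: A is in p2, which it already visited at step i = 3.
With |Q| = 7, pigeonhole forces a state repeat no later than step 7; the substring read between the first and second visits to that state can be pumped.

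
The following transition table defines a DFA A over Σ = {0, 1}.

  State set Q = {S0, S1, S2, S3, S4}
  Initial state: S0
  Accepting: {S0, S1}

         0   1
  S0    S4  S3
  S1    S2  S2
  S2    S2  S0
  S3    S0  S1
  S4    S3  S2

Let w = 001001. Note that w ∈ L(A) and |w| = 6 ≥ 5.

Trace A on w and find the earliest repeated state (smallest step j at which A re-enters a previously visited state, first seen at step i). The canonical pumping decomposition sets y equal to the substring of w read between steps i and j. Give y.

Run of A on w = 0 0 1 0 0 1:
  step 0: S0  (start)
  step 1: S4  (read 0: S0→S4)
  step 2: S3  (read 0: S4→S3)
  step 3: S1  (read 1: S3→S1)
  step 4: S2  (read 0: S1→S2)
  step 5: S2  (read 0: S2→S2)   ← first repeat (S2 seen earlier)
  step 6: S0  (read 1: S2→S0)

So i = 4, j = 5, giving x = w[0:4] = 0010, y = w[4:5] = 0, z = w[5:6] = 1.
Check: |xy| = 5 ≤ 5 and |y| = 1 ≥ 1. Reading y takes A from S2 back to S2, so every xyⁱz is accepted.

0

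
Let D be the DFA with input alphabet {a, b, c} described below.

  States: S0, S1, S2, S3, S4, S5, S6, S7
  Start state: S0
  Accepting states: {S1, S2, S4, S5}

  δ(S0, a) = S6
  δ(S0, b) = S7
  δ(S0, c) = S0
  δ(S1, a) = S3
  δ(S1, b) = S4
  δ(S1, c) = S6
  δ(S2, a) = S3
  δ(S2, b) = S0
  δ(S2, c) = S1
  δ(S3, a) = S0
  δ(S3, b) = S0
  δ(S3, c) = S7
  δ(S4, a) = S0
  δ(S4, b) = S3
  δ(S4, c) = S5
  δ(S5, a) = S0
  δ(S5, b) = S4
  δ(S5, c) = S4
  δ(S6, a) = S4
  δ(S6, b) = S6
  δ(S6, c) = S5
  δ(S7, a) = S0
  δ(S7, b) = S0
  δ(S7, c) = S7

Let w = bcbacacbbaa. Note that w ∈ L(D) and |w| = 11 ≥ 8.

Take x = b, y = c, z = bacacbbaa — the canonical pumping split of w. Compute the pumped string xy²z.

xy^2z = b·c·c·bacacbbaa = bccbacacbbaa.
Reading y = c takes D from S7 back to S7, so after x·y·y the machine is still in S7, and z then leads to the accepting state S4. Hence bccbacacbbaa ∈ L(D).

bccbacacbbaa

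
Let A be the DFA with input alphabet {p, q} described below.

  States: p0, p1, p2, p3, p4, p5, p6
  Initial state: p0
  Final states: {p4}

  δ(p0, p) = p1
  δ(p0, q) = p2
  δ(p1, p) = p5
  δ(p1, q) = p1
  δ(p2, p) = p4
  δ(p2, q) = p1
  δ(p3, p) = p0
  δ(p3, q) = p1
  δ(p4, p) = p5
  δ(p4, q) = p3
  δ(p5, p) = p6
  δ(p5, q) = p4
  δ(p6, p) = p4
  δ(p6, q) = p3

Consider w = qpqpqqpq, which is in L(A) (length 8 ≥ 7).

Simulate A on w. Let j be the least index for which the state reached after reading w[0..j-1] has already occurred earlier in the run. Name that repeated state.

p0

Run of A on w = q p q p q q p q:
  step 0: p0  (start)
  step 1: p2  (read q: p0→p2)
  step 2: p4  (read p: p2→p4)
  step 3: p3  (read q: p4→p3)
  step 4: p0  (read p: p3→p0)   ← first repeat (p0 seen earlier)
  step 5: p2  (read q: p0→p2)
  step 6: p1  (read q: p2→p1)
  step 7: p5  (read p: p1→p5)
  step 8: p4  (read q: p5→p4)

The earliest repeat is at step j = 4: A is in p0, which it already visited at step i = 0.
The DFA has 7 states, so the proof of the pumping lemma guarantees a repeated state among the first 7+1 visited; the segment between the two visits is the pumpable y.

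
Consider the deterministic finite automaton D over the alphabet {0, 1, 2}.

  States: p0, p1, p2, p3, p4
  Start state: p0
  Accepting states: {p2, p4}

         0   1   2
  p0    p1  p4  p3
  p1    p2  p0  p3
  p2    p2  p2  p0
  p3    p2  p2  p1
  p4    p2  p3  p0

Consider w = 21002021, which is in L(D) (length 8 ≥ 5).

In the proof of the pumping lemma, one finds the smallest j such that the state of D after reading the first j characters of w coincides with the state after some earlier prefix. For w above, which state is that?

p2

Run of D on w = 2 1 0 0 2 0 2 1:
  step 0: p0  (start)
  step 1: p3  (read 2: p0→p3)
  step 2: p2  (read 1: p3→p2)
  step 3: p2  (read 0: p2→p2)   ← first repeat (p2 seen earlier)
  step 4: p2  (read 0: p2→p2)
  step 5: p0  (read 2: p2→p0)
  step 6: p1  (read 0: p0→p1)
  step 7: p3  (read 2: p1→p3)
  step 8: p2  (read 1: p3→p2)

The earliest repeat is at step j = 3: D is in p2, which it already visited at step i = 2.
With |Q| = 5, pigeonhole forces a state repeat no later than step 5; the substring read between the first and second visits to that state can be pumped.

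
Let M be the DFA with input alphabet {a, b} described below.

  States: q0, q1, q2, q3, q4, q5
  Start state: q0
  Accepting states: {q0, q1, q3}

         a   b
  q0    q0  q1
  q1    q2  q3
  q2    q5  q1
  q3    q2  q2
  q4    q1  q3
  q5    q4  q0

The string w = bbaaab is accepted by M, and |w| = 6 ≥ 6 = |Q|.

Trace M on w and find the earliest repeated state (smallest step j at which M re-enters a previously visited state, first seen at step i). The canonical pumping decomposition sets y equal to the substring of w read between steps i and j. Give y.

Run of M on w = b b a a a b:
  step 0: q0  (start)
  step 1: q1  (read b: q0→q1)
  step 2: q3  (read b: q1→q3)
  step 3: q2  (read a: q3→q2)
  step 4: q5  (read a: q2→q5)
  step 5: q4  (read a: q5→q4)
  step 6: q3  (read b: q4→q3)   ← first repeat (q3 seen earlier)

So i = 2, j = 6, giving x = w[0:2] = bb, y = w[2:6] = aaab, z = w[6:6] = ε.
Check: |xy| = 6 ≤ 6 and |y| = 4 ≥ 1. Reading y takes M from q3 back to q3, so every xyⁱz is accepted.
With |Q| = 6, pigeonhole forces a state repeat no later than step 6; the substring read between the first and second visits to that state can be pumped.

aaab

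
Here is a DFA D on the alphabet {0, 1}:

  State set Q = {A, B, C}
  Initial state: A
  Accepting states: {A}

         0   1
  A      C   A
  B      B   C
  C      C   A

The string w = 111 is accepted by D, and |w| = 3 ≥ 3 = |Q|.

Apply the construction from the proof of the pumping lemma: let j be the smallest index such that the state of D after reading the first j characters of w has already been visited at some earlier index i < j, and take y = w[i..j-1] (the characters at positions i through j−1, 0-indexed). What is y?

1

State sequence: A -1-> A -1-> A -1-> A
First repeat at step 1: A was already visited.

So i = 0, j = 1, giving x = w[0:0] = ε, y = w[0:1] = 1, z = w[1:3] = 11.
Check: |xy| = 1 ≤ 3 and |y| = 1 ≥ 1. Reading y takes D from A back to A, so every xyⁱz is accepted.
The DFA has 3 states, so the proof of the pumping lemma guarantees a repeated state among the first 3+1 visited; the segment between the two visits is the pumpable y.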